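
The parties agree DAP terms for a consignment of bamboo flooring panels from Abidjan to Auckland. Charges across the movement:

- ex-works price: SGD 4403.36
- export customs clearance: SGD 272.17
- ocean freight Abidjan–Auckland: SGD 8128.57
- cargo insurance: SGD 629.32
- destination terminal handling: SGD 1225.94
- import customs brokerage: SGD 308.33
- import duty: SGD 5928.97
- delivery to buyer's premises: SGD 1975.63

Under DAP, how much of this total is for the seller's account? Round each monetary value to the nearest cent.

DAP: the seller bears all costs to the named destination except import duty and clearance.
Seller's account: goods 4403.36 + export clearance 272.17 + freight 8128.57 + insurance 629.32 + destination terminal 1225.94 + delivery 1975.63 = 16634.99
Buyer's account: brokerage 308.33 + duty 5928.97 = 6237.30

Seller's account: SGD 16634.99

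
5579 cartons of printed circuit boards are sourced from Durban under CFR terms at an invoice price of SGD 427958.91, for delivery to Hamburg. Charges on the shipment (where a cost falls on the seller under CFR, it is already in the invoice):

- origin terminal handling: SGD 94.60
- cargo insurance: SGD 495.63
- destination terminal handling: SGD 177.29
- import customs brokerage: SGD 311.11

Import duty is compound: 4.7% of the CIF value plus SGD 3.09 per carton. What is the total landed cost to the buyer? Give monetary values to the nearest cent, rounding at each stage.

Total landed cost: SGD 466319.41

CFR: the seller pays costs through ocean freight to the destination port, but not insurance.
Already in the invoice (seller's account under CFR): origin terminal — exclude.
CIF value = CFR price + insurance = 427958.91 + 495.63 = 428454.54
Ad valorem component: 428454.54 × 4.7% = 20137.36
Specific component: 5579 × 3.09 = 17239.11
Import duty = 20137.36 + 17239.11 = 37376.47
Buyer bears: insurance 495.63 + destination terminal 177.29 + brokerage 311.11 + duty 37376.47 = 38360.50
Landed cost = invoice 427958.91 + 38360.50 = 466319.41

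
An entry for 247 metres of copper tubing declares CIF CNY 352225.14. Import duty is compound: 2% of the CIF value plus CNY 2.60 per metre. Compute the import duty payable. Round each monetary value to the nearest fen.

Ad valorem component: 352225.14 × 2% = 7044.50
Specific component: 247 × 2.60 = 642.20
Import duty = 7044.50 + 642.20 = 7686.70

Import duty: CNY 7686.70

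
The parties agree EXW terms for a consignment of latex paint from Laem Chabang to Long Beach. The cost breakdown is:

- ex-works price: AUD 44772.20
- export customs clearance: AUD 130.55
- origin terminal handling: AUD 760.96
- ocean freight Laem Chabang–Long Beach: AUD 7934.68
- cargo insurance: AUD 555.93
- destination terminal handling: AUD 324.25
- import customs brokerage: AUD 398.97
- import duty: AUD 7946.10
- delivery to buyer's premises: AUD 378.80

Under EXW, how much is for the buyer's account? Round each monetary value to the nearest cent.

Buyer's account: AUD 18430.24

EXW: the seller makes goods available at their premises; the buyer bears all onward costs.
Seller's account: goods 44772.20 = 44772.20
Buyer's account: export clearance 130.55 + origin terminal 760.96 + freight 7934.68 + insurance 555.93 + destination terminal 324.25 + brokerage 398.97 + duty 7946.10 + delivery 378.80 = 18430.24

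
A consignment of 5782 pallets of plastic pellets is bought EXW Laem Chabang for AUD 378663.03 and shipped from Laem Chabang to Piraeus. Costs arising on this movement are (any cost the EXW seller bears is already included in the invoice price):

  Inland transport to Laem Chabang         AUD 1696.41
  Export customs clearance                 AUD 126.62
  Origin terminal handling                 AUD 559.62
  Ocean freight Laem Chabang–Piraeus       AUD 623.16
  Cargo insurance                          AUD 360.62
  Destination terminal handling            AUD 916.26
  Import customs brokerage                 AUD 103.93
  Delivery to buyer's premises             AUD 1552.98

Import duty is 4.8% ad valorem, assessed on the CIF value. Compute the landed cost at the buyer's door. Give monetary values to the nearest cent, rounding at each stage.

EXW: the seller makes goods available at their premises; the buyer bears all onward costs.
CIF value = EXW price + inland to port + export clearance + origin terminal + freight + insurance = 378663.03 + 1696.41 + 126.62 + 559.62 + 623.16 + 360.62 = 382029.46
Import duty = 382029.46 × 4.8% = 18337.41
Buyer bears: inland to port 1696.41 + export clearance 126.62 + origin terminal 559.62 + freight 623.16 + insurance 360.62 + destination terminal 916.26 + brokerage 103.93 + delivery 1552.98 + duty 18337.41 = 24277.01
Landed cost = invoice 378663.03 + 24277.01 = 402940.04

Total landed cost: AUD 402940.04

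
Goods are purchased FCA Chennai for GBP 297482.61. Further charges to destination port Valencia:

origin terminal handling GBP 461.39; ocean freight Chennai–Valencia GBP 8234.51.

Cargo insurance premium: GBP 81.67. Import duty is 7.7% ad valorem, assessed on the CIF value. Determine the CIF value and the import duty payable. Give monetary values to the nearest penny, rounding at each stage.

CIF = FCA price + pre-shipment costs + freight + insurance
CIF = 297482.61 + 461.39 + 8234.51 + 81.67 = 306260.18
Import duty = 306260.18 × 7.7% = 23582.03

CIF value: GBP 306260.18; import duty: GBP 23582.03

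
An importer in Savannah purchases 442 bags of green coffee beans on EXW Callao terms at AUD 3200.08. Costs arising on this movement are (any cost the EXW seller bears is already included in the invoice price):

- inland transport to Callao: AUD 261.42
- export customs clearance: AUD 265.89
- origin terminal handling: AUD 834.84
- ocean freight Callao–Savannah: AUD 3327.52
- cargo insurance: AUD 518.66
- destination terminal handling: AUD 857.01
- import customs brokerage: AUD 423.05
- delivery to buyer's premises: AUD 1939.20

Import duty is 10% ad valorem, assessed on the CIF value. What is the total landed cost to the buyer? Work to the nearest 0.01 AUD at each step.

Total landed cost: AUD 12468.51

EXW: the seller makes goods available at their premises; the buyer bears all onward costs.
CIF value = EXW price + inland to port + export clearance + origin terminal + freight + insurance = 3200.08 + 261.42 + 265.89 + 834.84 + 3327.52 + 518.66 = 8408.41
Import duty = 8408.41 × 10% = 840.84
Buyer bears: inland to port 261.42 + export clearance 265.89 + origin terminal 834.84 + freight 3327.52 + insurance 518.66 + destination terminal 857.01 + brokerage 423.05 + delivery 1939.20 + duty 840.84 = 9268.43
Landed cost = invoice 3200.08 + 9268.43 = 12468.51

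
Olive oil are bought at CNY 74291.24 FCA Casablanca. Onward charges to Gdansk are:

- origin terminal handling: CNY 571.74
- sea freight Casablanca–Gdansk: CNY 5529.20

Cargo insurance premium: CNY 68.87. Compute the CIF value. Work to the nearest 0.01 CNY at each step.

CIF = FCA price + pre-shipment costs + freight + insurance
CIF = 74291.24 + 571.74 + 5529.20 + 68.87 = 80461.05

CIF value: CNY 80461.05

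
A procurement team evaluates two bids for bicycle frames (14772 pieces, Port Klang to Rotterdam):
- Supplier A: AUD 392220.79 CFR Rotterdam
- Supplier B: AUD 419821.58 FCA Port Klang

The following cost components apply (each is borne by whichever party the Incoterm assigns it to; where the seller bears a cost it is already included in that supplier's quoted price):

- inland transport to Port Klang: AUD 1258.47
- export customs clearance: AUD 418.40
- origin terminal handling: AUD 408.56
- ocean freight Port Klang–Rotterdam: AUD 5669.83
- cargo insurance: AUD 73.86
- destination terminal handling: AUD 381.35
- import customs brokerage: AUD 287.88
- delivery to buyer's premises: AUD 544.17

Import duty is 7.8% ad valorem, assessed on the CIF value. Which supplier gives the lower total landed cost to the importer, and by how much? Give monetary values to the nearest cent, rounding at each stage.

Supplier A (CFR):
CIF value = CFR price + insurance = 392220.79 + 73.86 = 392294.65
Import duty = 392294.65 × 7.8% = 30598.98
Buyer bears (A): 73.86 + 381.35 + 287.88 + 544.17 = 1287.26
Landed cost (A) = invoice 392220.79 + 1287.26 + duty 30598.98 = 424107.03
Supplier B (FCA):
CIF value = FCA price + origin terminal + freight + insurance = 419821.58 + 408.56 + 5669.83 + 73.86 = 425973.83
Import duty = 425973.83 × 7.8% = 33225.96
Buyer bears (B): 408.56 + 5669.83 + 73.86 + 381.35 + 287.88 + 544.17 = 7365.65
Landed cost (B) = invoice 419821.58 + 7365.65 + duty 33225.96 = 460413.19
Difference = |424107.03 − 460413.19| = 36306.16

Supplier A is cheaper by AUD 36306.16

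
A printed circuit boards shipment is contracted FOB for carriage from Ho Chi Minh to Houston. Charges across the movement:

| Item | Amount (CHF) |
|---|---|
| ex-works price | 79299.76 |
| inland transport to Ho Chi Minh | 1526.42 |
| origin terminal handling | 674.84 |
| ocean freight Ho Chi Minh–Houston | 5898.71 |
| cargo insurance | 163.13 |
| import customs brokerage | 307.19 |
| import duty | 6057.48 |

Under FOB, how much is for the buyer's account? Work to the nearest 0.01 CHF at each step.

FOB: the seller bears costs until goods are on board at the origin port; the buyer bears freight, insurance and all costs thereafter.
Seller's account: goods 79299.76 + inland to port 1526.42 + origin terminal 674.84 = 81501.02
Buyer's account: freight 5898.71 + insurance 163.13 + brokerage 307.19 + duty 6057.48 = 12426.51

Buyer's account: CHF 12426.51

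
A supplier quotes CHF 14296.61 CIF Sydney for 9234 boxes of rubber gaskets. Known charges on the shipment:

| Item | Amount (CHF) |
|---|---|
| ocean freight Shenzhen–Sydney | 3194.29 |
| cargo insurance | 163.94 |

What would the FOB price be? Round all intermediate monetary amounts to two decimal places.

FOB price: CHF 10938.38

From CIF to FOB, the seller no longer bears: freight, insurance.
FOB price = 14296.61 − 3194.29 − 163.94 = 10938.38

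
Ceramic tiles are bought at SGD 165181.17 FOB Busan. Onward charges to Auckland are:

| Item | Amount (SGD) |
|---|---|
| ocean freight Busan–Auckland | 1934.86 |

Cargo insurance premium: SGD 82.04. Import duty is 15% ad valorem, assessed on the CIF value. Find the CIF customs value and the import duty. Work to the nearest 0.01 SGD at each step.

CIF value: SGD 167198.07; import duty: SGD 25079.71

CIF = FOB price + freight + insurance
CIF = 165181.17 + 1934.86 + 82.04 = 167198.07
Import duty = 167198.07 × 15% = 25079.71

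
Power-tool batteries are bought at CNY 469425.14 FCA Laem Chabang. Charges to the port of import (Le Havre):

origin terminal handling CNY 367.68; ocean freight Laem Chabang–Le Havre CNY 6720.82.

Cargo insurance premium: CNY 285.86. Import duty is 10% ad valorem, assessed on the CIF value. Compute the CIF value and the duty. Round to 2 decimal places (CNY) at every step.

CIF value: CNY 476799.50; import duty: CNY 47679.95

CIF = FCA price + pre-shipment costs + freight + insurance
CIF = 469425.14 + 367.68 + 6720.82 + 285.86 = 476799.50
Import duty = 476799.50 × 10% = 47679.95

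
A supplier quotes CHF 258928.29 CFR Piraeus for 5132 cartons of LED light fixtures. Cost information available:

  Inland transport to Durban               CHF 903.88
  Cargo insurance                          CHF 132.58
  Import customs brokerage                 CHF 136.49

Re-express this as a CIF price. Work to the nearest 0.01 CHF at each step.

Not relevant to the conversion: inland to port — on the seller under both CFR and CIF; already in the CFR price and stays in the CIF price. brokerage — on the buyer under both terms; not part of either seller's price.
From CFR to CIF, the seller additionally bears: insurance.
CIF price = 258928.29 + 132.58 = 259060.87

CIF price: CHF 259060.87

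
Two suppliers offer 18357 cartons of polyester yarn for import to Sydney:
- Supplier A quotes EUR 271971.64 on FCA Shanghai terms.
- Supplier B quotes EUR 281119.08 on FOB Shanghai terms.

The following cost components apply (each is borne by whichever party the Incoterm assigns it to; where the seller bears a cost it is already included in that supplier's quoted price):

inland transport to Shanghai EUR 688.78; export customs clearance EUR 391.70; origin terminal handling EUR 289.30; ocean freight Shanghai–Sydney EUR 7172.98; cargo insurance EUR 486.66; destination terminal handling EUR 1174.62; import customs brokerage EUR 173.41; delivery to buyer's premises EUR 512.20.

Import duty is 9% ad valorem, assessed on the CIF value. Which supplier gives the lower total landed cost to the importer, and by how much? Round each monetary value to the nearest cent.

Supplier A is cheaper by EUR 9655.37

Supplier A (FCA):
CIF value = FCA price + origin terminal + freight + insurance = 271971.64 + 289.30 + 7172.98 + 486.66 = 279920.58
Import duty = 279920.58 × 9% = 25192.85
Buyer bears (A): 289.30 + 7172.98 + 486.66 + 1174.62 + 173.41 + 512.20 = 9809.17
Landed cost (A) = invoice 271971.64 + 9809.17 + duty 25192.85 = 306973.66
Supplier B (FOB):
CIF value = FOB price + freight + insurance = 281119.08 + 7172.98 + 486.66 = 288778.72
Import duty = 288778.72 × 9% = 25990.08
Buyer bears (B): 7172.98 + 486.66 + 1174.62 + 173.41 + 512.20 = 9519.87
Landed cost (B) = invoice 281119.08 + 9519.87 + duty 25990.08 = 316629.03
Difference = |306973.66 − 316629.03| = 9655.37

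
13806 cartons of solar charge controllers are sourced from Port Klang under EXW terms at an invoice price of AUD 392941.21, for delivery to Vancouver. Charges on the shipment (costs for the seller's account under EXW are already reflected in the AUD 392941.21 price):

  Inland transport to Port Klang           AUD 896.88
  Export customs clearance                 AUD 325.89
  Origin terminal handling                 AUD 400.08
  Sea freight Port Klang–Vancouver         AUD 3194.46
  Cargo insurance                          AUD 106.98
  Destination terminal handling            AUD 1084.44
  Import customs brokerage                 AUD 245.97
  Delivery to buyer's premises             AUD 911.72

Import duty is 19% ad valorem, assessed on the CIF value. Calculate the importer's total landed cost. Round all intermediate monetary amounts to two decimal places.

Total landed cost: AUD 475702.08

EXW: the seller makes goods available at their premises; the buyer bears all onward costs.
CIF value = EXW price + inland to port + export clearance + origin terminal + freight + insurance = 392941.21 + 896.88 + 325.89 + 400.08 + 3194.46 + 106.98 = 397865.50
Import duty = 397865.50 × 19% = 75594.45
Buyer bears: inland to port 896.88 + export clearance 325.89 + origin terminal 400.08 + freight 3194.46 + insurance 106.98 + destination terminal 1084.44 + brokerage 245.97 + delivery 911.72 + duty 75594.45 = 82760.87
Landed cost = invoice 392941.21 + 82760.87 = 475702.08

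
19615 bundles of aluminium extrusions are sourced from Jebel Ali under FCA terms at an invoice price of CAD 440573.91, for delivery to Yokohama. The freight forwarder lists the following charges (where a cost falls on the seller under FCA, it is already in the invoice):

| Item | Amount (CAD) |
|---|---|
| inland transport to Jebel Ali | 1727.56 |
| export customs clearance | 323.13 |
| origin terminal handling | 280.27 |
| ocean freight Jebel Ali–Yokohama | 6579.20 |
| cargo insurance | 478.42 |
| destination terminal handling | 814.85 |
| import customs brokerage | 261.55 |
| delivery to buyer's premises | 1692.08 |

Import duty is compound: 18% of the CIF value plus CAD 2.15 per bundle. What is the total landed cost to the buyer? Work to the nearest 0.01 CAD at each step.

FCA: the seller delivers export-cleared goods to the carrier; the buyer bears costs from that point.
Already in the invoice (seller's account under FCA): inland to port, export clearance — exclude.
CIF value = FCA price + origin terminal + freight + insurance = 440573.91 + 280.27 + 6579.20 + 478.42 = 447911.80
Ad valorem component: 447911.80 × 18% = 80624.12
Specific component: 19615 × 2.15 = 42172.25
Import duty = 80624.12 + 42172.25 = 122796.37
Buyer bears: origin terminal 280.27 + freight 6579.20 + insurance 478.42 + destination terminal 814.85 + brokerage 261.55 + delivery 1692.08 + duty 122796.37 = 132902.74
Landed cost = invoice 440573.91 + 132902.74 = 573476.65

Total landed cost: CAD 573476.65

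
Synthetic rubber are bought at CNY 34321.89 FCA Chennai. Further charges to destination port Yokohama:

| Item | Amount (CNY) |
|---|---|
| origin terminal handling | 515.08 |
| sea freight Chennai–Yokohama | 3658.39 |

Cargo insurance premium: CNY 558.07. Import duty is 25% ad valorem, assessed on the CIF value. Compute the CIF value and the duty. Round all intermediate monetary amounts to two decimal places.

CIF = FCA price + pre-shipment costs + freight + insurance
CIF = 34321.89 + 515.08 + 3658.39 + 558.07 = 39053.43
Import duty = 39053.43 × 25% = 9763.36

CIF value: CNY 39053.43; import duty: CNY 9763.36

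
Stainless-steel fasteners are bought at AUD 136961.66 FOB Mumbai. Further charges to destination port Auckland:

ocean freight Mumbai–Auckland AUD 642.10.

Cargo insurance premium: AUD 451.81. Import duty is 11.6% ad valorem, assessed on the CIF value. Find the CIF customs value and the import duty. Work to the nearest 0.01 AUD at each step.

CIF = FOB price + freight + insurance
CIF = 136961.66 + 642.10 + 451.81 = 138055.57
Import duty = 138055.57 × 11.6% = 16014.45

CIF value: AUD 138055.57; import duty: AUD 16014.45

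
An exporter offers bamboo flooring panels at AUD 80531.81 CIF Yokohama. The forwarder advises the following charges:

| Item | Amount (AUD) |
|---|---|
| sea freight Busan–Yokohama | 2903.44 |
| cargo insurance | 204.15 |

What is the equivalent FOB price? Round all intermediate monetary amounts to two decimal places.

FOB price: AUD 77424.22

From CIF to FOB, the seller no longer bears: freight, insurance.
FOB price = 80531.81 − 2903.44 − 204.15 = 77424.22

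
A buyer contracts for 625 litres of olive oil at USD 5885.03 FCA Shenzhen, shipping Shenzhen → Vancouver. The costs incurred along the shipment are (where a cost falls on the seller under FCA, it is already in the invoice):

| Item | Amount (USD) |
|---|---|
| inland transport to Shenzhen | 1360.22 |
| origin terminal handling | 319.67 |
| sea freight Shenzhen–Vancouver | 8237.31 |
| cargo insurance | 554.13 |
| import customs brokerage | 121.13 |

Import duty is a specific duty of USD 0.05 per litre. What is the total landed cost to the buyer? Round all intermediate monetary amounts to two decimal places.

FCA: the seller delivers export-cleared goods to the carrier; the buyer bears costs from that point.
Already in the invoice (seller's account under FCA): inland to port — exclude.
CIF value = FCA price + origin terminal + freight + insurance = 5885.03 + 319.67 + 8237.31 + 554.13 = 14996.14
Import duty = 625 × 0.05 = 31.25
Buyer bears: origin terminal 319.67 + freight 8237.31 + insurance 554.13 + brokerage 121.13 + duty 31.25 = 9263.49
Landed cost = invoice 5885.03 + 9263.49 = 15148.52

Total landed cost: USD 15148.52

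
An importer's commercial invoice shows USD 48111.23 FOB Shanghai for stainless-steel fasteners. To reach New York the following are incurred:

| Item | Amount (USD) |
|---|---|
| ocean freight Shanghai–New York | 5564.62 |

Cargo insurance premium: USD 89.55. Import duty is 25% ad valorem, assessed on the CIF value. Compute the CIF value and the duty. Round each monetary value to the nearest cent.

CIF = FOB price + freight + insurance
CIF = 48111.23 + 5564.62 + 89.55 = 53765.40
Import duty = 53765.40 × 25% = 13441.35

CIF value: USD 53765.40; import duty: USD 13441.35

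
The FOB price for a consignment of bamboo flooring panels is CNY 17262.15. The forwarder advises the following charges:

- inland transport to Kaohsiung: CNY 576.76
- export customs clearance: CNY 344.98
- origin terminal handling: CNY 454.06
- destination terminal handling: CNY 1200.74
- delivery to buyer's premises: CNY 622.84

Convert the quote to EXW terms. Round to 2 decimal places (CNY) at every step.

Not relevant to the conversion: delivery, destination terminal — on the buyer under both terms; not part of either seller's price.
From FOB to EXW, the seller no longer bears: inland to port, export clearance, origin terminal.
EXW price = 17262.15 − 576.76 − 344.98 − 454.06 = 15886.35

EXW price: CNY 15886.35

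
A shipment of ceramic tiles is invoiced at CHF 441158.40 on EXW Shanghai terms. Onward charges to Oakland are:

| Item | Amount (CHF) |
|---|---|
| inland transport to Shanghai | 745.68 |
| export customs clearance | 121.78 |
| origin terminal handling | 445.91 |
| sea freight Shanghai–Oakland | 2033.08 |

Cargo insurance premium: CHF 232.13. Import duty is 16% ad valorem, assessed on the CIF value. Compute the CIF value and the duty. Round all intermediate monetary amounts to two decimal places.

CIF = EXW price + pre-shipment costs + freight + insurance
CIF = 441158.40 + 745.68 + 121.78 + 445.91 + 2033.08 + 232.13 = 444736.98
Import duty = 444736.98 × 16% = 71157.92

CIF value: CHF 444736.98; import duty: CHF 71157.92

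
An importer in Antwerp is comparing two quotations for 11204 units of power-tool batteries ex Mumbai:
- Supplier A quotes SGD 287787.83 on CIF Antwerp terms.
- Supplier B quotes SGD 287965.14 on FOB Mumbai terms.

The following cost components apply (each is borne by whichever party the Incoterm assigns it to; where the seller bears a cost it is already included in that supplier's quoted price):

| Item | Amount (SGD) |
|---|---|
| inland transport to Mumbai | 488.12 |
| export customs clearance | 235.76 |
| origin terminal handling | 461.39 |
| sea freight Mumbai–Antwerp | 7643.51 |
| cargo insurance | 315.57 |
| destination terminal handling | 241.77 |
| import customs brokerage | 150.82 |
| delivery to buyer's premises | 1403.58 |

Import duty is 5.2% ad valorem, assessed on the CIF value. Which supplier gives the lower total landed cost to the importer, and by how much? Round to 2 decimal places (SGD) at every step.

Supplier A (CIF):
The CIF price already equals the CIF value: 287787.83
Import duty = 287787.83 × 5.2% = 14964.97
Buyer bears (A): 241.77 + 150.82 + 1403.58 = 1796.17
Landed cost (A) = invoice 287787.83 + 1796.17 + duty 14964.97 = 304548.97
Supplier B (FOB):
CIF value = FOB price + freight + insurance = 287965.14 + 7643.51 + 315.57 = 295924.22
Import duty = 295924.22 × 5.2% = 15388.06
Buyer bears (B): 7643.51 + 315.57 + 241.77 + 150.82 + 1403.58 = 9755.25
Landed cost (B) = invoice 287965.14 + 9755.25 + duty 15388.06 = 313108.45
Difference = |304548.97 − 313108.45| = 8559.48

Supplier A is cheaper by SGD 8559.48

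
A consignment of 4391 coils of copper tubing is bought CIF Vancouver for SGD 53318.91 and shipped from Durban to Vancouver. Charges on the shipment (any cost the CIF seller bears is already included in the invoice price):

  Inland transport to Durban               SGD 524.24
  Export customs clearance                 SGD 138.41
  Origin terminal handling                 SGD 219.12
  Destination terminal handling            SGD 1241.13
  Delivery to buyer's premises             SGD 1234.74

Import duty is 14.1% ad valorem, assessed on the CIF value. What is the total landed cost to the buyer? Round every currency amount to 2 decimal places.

Total landed cost: SGD 63312.75

CIF: the seller pays costs through ocean freight and marine insurance to the destination port.
Already in the invoice (seller's account under CIF): inland to port, export clearance, origin terminal — exclude.
The CIF price already equals the CIF value: 53318.91
Import duty = 53318.91 × 14.1% = 7517.97
Buyer bears: destination terminal 1241.13 + delivery 1234.74 + duty 7517.97 = 9993.84
Landed cost = invoice 53318.91 + 9993.84 = 63312.75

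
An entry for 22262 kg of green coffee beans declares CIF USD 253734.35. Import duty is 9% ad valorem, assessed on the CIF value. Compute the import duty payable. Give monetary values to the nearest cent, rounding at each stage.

Import duty = 253734.35 × 9% = 22836.09

Import duty: USD 22836.09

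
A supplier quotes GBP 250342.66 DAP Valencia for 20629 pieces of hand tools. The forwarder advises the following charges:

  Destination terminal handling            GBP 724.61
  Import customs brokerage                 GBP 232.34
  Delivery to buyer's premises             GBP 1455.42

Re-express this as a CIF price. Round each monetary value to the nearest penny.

CIF price: GBP 248162.63

Not relevant to the conversion: brokerage — on the buyer under both terms; not part of either seller's price.
From DAP to CIF, the seller no longer bears: destination terminal, delivery.
CIF price = 250342.66 − 724.61 − 1455.42 = 248162.63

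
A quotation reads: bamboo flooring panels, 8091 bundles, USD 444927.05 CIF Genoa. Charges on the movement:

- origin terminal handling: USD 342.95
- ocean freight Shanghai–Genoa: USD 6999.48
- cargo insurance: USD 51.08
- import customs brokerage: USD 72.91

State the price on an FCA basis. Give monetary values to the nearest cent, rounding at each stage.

FCA price: USD 437533.54

Not relevant to the conversion: brokerage — on the buyer under both terms; not part of either seller's price.
From CIF to FCA, the seller no longer bears: origin terminal, freight, insurance.
FCA price = 444927.05 − 342.95 − 6999.48 − 51.08 = 437533.54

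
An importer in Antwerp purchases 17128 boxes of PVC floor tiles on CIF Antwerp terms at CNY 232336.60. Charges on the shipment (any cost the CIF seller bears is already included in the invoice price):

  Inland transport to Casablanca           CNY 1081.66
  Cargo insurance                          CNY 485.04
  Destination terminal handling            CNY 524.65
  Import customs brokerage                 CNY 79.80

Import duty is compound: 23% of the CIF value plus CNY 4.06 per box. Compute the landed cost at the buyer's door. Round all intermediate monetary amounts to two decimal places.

Total landed cost: CNY 355918.15

CIF: the seller pays costs through ocean freight and marine insurance to the destination port.
Already in the invoice (seller's account under CIF): inland to port, insurance — exclude.
The CIF price already equals the CIF value: 232336.60
Ad valorem component: 232336.60 × 23% = 53437.42
Specific component: 17128 × 4.06 = 69539.68
Import duty = 53437.42 + 69539.68 = 122977.10
Buyer bears: destination terminal 524.65 + brokerage 79.80 + duty 122977.10 = 123581.55
Landed cost = invoice 232336.60 + 123581.55 = 355918.15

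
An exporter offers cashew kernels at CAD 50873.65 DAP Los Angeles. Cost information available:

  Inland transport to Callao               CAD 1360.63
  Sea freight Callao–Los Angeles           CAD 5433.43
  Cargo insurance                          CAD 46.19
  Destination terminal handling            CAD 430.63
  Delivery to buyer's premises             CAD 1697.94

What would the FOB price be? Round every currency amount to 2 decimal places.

Not relevant to the conversion: inland to port — on the seller under both DAP and FOB; already in the DAP price and stays in the FOB price.
From DAP to FOB, the seller no longer bears: freight, insurance, destination terminal, delivery.
FOB price = 50873.65 − 5433.43 − 46.19 − 430.63 − 1697.94 = 43265.46

FOB price: CAD 43265.46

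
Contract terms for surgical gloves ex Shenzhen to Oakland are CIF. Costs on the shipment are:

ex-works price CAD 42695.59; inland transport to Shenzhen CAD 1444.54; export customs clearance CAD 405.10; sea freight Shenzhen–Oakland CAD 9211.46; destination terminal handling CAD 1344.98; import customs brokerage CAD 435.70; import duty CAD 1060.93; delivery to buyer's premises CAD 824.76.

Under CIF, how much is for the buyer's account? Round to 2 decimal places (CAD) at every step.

CIF: the seller pays costs through ocean freight and marine insurance to the destination port.
Seller's account: goods 42695.59 + inland to port 1444.54 + export clearance 405.10 + freight 9211.46 = 53756.69
Buyer's account: destination terminal 1344.98 + brokerage 435.70 + duty 1060.93 + delivery 824.76 = 3666.37

Buyer's account: CAD 3666.37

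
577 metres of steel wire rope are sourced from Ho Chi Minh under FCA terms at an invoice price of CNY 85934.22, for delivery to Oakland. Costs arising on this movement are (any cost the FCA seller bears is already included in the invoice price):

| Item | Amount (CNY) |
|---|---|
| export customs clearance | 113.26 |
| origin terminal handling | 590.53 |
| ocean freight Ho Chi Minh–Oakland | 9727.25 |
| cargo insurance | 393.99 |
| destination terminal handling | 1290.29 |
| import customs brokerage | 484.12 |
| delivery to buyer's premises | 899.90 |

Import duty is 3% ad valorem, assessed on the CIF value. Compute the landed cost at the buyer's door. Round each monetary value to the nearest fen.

FCA: the seller delivers export-cleared goods to the carrier; the buyer bears costs from that point.
Already in the invoice (seller's account under FCA): export clearance — exclude.
CIF value = FCA price + origin terminal + freight + insurance = 85934.22 + 590.53 + 9727.25 + 393.99 = 96645.99
Import duty = 96645.99 × 3% = 2899.38
Buyer bears: origin terminal 590.53 + freight 9727.25 + insurance 393.99 + destination terminal 1290.29 + brokerage 484.12 + delivery 899.90 + duty 2899.38 = 16285.46
Landed cost = invoice 85934.22 + 16285.46 = 102219.68

Total landed cost: CNY 102219.68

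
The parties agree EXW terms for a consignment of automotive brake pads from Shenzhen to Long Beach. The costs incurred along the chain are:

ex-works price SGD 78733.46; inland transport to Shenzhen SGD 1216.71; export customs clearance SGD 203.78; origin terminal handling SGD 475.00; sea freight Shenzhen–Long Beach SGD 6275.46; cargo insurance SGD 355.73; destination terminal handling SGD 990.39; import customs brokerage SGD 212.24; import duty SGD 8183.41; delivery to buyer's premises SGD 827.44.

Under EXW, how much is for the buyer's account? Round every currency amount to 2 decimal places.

EXW: the seller makes goods available at their premises; the buyer bears all onward costs.
Seller's account: goods 78733.46 = 78733.46
Buyer's account: inland to port 1216.71 + export clearance 203.78 + origin terminal 475.00 + freight 6275.46 + insurance 355.73 + destination terminal 990.39 + brokerage 212.24 + duty 8183.41 + delivery 827.44 = 18740.16

Buyer's account: SGD 18740.16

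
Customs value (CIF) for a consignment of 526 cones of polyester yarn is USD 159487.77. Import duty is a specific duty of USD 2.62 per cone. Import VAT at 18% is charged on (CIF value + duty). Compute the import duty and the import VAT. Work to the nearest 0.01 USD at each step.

Import duty: USD 1378.12; import VAT: USD 28955.86

Import duty = 526 × 2.62 = 1378.12
VAT base = CIF + duty = 159487.77 + 1378.12 = 160865.89
Import VAT = 160865.89 × 18% = 28955.86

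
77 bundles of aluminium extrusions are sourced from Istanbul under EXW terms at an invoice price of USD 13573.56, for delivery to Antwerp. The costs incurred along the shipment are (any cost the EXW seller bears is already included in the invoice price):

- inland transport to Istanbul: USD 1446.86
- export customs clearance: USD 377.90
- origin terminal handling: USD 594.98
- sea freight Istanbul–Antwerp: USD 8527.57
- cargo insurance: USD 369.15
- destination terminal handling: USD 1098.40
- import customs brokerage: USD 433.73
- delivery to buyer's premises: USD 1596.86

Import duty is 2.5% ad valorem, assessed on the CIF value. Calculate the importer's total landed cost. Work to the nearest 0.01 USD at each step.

Total landed cost: USD 28641.26

EXW: the seller makes goods available at their premises; the buyer bears all onward costs.
CIF value = EXW price + inland to port + export clearance + origin terminal + freight + insurance = 13573.56 + 1446.86 + 377.90 + 594.98 + 8527.57 + 369.15 = 24890.02
Import duty = 24890.02 × 2.5% = 622.25
Buyer bears: inland to port 1446.86 + export clearance 377.90 + origin terminal 594.98 + freight 8527.57 + insurance 369.15 + destination terminal 1098.40 + brokerage 433.73 + delivery 1596.86 + duty 622.25 = 15067.70
Landed cost = invoice 13573.56 + 15067.70 = 28641.26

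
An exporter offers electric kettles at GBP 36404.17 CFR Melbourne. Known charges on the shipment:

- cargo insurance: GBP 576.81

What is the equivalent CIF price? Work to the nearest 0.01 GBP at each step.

From CFR to CIF, the seller additionally bears: insurance.
CIF price = 36404.17 + 576.81 = 36980.98

CIF price: GBP 36980.98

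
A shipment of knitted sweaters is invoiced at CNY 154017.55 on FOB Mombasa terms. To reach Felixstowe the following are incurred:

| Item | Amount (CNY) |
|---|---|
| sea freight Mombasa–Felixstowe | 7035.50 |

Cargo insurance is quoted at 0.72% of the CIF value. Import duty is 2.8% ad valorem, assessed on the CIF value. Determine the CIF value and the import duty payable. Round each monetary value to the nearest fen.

CIF value: CNY 162221.04; import duty: CNY 4542.19

Let C be the CIF value. C = FOB price + freight + 0.72% × C
C − 0.72% × C = 154017.55 + 7035.50
0.9928 × C = 161053.05
C = 161053.05 / 0.9928 = 162221.04
Insurance premium = 0.72% × 162221.04 = 1167.99
Import duty = 162221.04 × 2.8% = 4542.19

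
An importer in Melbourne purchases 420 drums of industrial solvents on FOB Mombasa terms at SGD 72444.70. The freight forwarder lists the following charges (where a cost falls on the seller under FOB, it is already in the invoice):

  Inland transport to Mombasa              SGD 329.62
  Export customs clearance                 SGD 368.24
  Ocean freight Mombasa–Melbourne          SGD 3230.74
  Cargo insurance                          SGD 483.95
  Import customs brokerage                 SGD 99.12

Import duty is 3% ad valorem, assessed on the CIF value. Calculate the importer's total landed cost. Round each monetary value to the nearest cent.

FOB: the seller bears costs until goods are on board at the origin port; the buyer bears freight, insurance and all costs thereafter.
Already in the invoice (seller's account under FOB): inland to port, export clearance — exclude.
CIF value = FOB price + freight + insurance = 72444.70 + 3230.74 + 483.95 = 76159.39
Import duty = 76159.39 × 3% = 2284.78
Buyer bears: freight 3230.74 + insurance 483.95 + brokerage 99.12 + duty 2284.78 = 6098.59
Landed cost = invoice 72444.70 + 6098.59 = 78543.29

Total landed cost: SGD 78543.29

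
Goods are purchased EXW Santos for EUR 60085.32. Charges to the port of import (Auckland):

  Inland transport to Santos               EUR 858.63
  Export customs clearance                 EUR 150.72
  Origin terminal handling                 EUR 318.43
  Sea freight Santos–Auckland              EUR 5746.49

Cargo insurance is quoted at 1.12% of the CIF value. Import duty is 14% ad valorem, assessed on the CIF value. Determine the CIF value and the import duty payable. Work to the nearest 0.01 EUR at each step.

CIF value: EUR 67920.30; import duty: EUR 9508.84

Let C be the CIF value. C = EXW price + pre-shipment costs + freight + 1.12% × C
C − 1.12% × C = 60085.32 + 858.63 + 150.72 + 318.43 + 5746.49
0.9888 × C = 67159.59
C = 67159.59 / 0.9888 = 67920.30
Insurance premium = 1.12% × 67920.30 = 760.71
Import duty = 67920.30 × 14% = 9508.84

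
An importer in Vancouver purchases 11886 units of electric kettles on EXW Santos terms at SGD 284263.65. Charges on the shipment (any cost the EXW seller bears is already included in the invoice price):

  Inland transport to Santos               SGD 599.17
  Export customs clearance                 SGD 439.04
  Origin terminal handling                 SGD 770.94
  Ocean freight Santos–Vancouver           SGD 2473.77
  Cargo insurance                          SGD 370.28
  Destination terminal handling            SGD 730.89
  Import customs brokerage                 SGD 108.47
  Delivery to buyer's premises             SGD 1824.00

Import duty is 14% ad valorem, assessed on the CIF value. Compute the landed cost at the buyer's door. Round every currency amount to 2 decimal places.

EXW: the seller makes goods available at their premises; the buyer bears all onward costs.
CIF value = EXW price + inland to port + export clearance + origin terminal + freight + insurance = 284263.65 + 599.17 + 439.04 + 770.94 + 2473.77 + 370.28 = 288916.85
Import duty = 288916.85 × 14% = 40448.36
Buyer bears: inland to port 599.17 + export clearance 439.04 + origin terminal 770.94 + freight 2473.77 + insurance 370.28 + destination terminal 730.89 + brokerage 108.47 + delivery 1824.00 + duty 40448.36 = 47764.92
Landed cost = invoice 284263.65 + 47764.92 = 332028.57

Total landed cost: SGD 332028.57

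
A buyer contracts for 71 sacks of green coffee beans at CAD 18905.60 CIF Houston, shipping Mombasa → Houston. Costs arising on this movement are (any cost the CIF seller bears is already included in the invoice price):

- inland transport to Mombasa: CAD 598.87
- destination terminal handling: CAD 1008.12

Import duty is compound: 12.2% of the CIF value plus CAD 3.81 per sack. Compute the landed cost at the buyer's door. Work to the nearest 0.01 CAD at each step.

Total landed cost: CAD 22490.71

CIF: the seller pays costs through ocean freight and marine insurance to the destination port.
Already in the invoice (seller's account under CIF): inland to port — exclude.
The CIF price already equals the CIF value: 18905.60
Ad valorem component: 18905.60 × 12.2% = 2306.48
Specific component: 71 × 3.81 = 270.51
Import duty = 2306.48 + 270.51 = 2576.99
Buyer bears: destination terminal 1008.12 + duty 2576.99 = 3585.11
Landed cost = invoice 18905.60 + 3585.11 = 22490.71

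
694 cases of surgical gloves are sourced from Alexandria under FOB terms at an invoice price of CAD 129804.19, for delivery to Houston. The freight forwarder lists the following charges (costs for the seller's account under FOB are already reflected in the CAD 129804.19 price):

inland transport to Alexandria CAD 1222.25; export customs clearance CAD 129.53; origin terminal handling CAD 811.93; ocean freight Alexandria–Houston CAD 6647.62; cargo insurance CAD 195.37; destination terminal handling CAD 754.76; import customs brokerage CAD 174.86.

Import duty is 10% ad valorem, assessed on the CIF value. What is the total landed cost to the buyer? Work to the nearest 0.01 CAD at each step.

FOB: the seller bears costs until goods are on board at the origin port; the buyer bears freight, insurance and all costs thereafter.
Already in the invoice (seller's account under FOB): inland to port, export clearance, origin terminal — exclude.
CIF value = FOB price + freight + insurance = 129804.19 + 6647.62 + 195.37 = 136647.18
Import duty = 136647.18 × 10% = 13664.72
Buyer bears: freight 6647.62 + insurance 195.37 + destination terminal 754.76 + brokerage 174.86 + duty 13664.72 = 21437.33
Landed cost = invoice 129804.19 + 21437.33 = 151241.52

Total landed cost: CAD 151241.52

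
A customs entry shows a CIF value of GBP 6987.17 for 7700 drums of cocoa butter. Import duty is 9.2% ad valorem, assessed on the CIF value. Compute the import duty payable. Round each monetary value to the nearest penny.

Import duty = 6987.17 × 9.2% = 642.82

Import duty: GBP 642.82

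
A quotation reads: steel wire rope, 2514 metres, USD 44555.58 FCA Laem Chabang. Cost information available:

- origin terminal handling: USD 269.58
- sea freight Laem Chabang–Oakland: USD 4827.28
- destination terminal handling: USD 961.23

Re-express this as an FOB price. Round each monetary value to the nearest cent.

Not relevant to the conversion: freight, destination terminal — on the buyer under both terms; not part of either seller's price.
From FCA to FOB, the seller additionally bears: origin terminal.
FOB price = 44555.58 + 269.58 = 44825.16

FOB price: USD 44825.16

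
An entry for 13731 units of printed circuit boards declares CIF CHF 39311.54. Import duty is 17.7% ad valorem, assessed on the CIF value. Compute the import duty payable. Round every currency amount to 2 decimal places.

Import duty: CHF 6958.14

Import duty = 39311.54 × 17.7% = 6958.14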